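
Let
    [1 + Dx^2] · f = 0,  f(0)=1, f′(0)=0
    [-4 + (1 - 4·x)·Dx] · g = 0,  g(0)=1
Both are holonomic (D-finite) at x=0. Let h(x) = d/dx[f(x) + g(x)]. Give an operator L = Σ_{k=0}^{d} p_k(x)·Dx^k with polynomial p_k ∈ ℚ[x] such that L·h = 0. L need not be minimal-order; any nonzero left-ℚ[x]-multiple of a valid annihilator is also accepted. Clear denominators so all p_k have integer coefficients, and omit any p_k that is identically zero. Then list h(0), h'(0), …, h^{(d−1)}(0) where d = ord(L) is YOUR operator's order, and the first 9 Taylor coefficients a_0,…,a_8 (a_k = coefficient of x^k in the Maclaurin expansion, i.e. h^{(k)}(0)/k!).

f: a_k = 1, 0, -1/2, 0, 1/24, 0, -1/720, 0, 1/40320, …
g: a_k = 1, 4, 16, 64, 256, 1024, 4096, 16384, 65536, …
f+g: L₀ = lclm(L_f,L_g), ord ≤ 2+1.
Differentiate: ansatz ord ≤ ord L₀ ⇒ L.
L = (1544 - 64·x + 128·x^2) + (-97 + 396·x - 48·x^2 + 64·x^3)·Dx + (1544 - 64·x + 128·x^2)·Dx^2 + (-97 + 396·x - 48·x^2 + 64·x^3)·Dx^3  (order 3).
h: a_k = 4, 31, 192, 6145/6, 5120, 2949119/120, 114688, 2642411521/5040, 2359296, …
ICs: h(0) = 4, h′(0) = 31, h′′(0) = 384.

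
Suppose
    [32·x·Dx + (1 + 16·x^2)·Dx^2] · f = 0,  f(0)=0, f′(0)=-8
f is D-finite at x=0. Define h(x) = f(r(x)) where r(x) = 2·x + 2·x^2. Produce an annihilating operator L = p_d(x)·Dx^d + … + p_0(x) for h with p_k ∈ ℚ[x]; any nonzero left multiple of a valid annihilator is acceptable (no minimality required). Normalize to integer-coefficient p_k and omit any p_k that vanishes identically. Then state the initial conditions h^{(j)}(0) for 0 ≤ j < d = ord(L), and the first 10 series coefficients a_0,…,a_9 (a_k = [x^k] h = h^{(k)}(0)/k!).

f: a_k = 0, -8, 0, 128/3, 0, -2048/5, 0, 32768/7, 0, -524288/9, …
Change of var in L_f (x↦r) gives L₀.
L = (-2 + 128·x + 512·x^2 + 768·x^3 + 384·x^4)·Dx + (1 + 2·x + 64·x^2 + 256·x^3 + 320·x^4 + 128·x^5)·Dx^2  (order 2).
h: a_k = 0, -16, -16, 1024/3, 1024, -60416/5, -195584/3, 3276800/7, 4063232, -155779072/9, …
ICs: h(0) = 0, h′(0) = -16.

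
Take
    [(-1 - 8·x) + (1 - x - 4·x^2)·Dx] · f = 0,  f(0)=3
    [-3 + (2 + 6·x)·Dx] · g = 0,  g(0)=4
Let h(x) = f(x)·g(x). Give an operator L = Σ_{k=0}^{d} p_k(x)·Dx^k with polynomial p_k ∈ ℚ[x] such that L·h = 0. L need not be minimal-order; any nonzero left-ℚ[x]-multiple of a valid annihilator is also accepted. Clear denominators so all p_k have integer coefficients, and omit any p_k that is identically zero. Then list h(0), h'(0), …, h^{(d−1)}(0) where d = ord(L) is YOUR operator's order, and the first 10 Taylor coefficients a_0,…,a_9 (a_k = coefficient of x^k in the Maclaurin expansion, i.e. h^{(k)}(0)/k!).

L = (5 + 19·x + 36·x^2) + (-2 - 4·x + 14·x^2 + 24·x^3)·Dx  (order 1).
h: a_k = 12, 30, 129/2, 819/4, 13593/32, 84705/64, 727869/256, 4382811/512, 154848201/8192, 912916245/16384, …
ICs: h(0) = 12.

f: a_k = 3, 3, 15, 27, 87, 195, 543, 1323, 3495, 8787, …
g: a_k = 4, 6, -9/2, 27/4, -405/32, 1701/64, -15309/256, 72171/512, -2814669/8192, 14073345/16384, …
Product ⇒ symmetric product L₀, ord ≤ 1.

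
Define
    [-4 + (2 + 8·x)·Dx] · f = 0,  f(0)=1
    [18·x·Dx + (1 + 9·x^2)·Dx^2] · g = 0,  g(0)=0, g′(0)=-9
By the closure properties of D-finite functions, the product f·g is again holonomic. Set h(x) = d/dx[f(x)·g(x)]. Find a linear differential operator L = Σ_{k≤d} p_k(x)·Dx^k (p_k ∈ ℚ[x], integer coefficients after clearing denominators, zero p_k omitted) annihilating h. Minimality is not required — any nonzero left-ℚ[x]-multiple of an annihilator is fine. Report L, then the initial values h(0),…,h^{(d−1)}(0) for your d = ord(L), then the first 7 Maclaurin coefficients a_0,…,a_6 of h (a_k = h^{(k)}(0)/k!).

f: a_k = 1, 2, -2, 4, -10, 28, -84, …
g: a_k = 0, -9, 0, 27, 0, -729/5, 0, …
L₀ := L_f ⊗_s L_g (sym. prod.), ord ≤ 2.
Derive L from L₀ (diff closure).
L = (2 + 120·x + 150·x^2 - 648·x^3 - 324·x^4) + (7 + 70·x + 279·x^2 - 42·x^3 - 2268·x^4 - 1296·x^5)·Dx + (1 + 5·x - 2·x^2 - 27·x^3 - 147·x^4 - 648·x^5 - 432·x^6)·Dx^2  (order 2).
h: a_k = -9, -36, 135, 72, -549, -13068/5, 60021/5, …
ICs: h(0) = -9, h′(0) = -36.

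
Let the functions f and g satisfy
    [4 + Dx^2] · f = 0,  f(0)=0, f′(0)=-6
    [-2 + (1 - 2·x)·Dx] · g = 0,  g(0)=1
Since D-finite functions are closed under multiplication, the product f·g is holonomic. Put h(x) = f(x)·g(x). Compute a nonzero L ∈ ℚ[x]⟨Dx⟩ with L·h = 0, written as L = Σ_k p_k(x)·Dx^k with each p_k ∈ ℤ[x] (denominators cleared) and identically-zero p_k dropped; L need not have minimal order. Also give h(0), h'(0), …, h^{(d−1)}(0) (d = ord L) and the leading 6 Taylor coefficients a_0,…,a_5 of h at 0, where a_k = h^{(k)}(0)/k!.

f: a_k = 0, -6, 0, 4, 0, -4/5, …
g: a_k = 1, 2, 4, 8, 16, 32, …
Product ⇒ symmetric product L₀, ord ≤ 2.
L = (-4 + 8·x) + 4·Dx + (-1 + 2·x)·Dx^2  (order 2).
h: a_k = 0, -6, -12, -20, -40, -404/5, …
ICs: h(0) = 0, h′(0) = -6.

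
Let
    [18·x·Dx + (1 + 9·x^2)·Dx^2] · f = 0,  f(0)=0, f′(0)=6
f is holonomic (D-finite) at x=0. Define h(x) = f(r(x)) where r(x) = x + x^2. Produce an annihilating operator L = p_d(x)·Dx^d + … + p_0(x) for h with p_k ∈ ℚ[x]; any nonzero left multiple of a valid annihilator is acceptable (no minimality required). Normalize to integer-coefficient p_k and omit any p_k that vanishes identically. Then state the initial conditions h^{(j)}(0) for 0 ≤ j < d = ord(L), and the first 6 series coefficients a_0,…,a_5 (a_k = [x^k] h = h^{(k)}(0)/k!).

f: a_k = 0, 6, 0, -18, 0, 486/5, …
h₀=f(r): pull back L_f along r ⇒ L₀.
L = (-2 + 18·x + 72·x^2 + 108·x^3 + 54·x^4)·Dx + (1 + 2·x + 9·x^2 + 36·x^3 + 45·x^4 + 18·x^5)·Dx^2  (order 2).
h: a_k = 0, 6, 6, -18, -54, 216/5, …
ICs: h(0) = 0, h′(0) = 6.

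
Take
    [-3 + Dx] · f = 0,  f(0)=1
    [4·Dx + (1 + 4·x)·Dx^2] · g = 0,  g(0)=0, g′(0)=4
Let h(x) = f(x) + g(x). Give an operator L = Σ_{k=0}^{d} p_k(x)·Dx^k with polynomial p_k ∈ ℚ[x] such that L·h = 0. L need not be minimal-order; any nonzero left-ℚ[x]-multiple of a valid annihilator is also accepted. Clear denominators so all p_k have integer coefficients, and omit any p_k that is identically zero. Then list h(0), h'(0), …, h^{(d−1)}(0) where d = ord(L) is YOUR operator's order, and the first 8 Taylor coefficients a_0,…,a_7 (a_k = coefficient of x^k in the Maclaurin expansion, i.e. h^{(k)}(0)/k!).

f: a_k = 1, 3, 9/2, 9/2, 27/8, 81/40, 81/80, 243/560, …
g: a_k = 0, 4, -8, 64/3, -64, 1024/5, -2048/3, 16384/7, …
f+g: L₀ = lclm(L_f,L_g), ord ≤ 1+2.
L = (-132 - 144·x)·Dx + (23 - 72·x - 144·x^2)·Dx^2 + (7 + 40·x + 48·x^2)·Dx^3  (order 3).
h: a_k = 1, 7, -7/2, 155/6, -485/8, 8273/40, -163597/240, 1310963/560, …
ICs: h(0) = 1, h′(0) = 7, h′′(0) = -7.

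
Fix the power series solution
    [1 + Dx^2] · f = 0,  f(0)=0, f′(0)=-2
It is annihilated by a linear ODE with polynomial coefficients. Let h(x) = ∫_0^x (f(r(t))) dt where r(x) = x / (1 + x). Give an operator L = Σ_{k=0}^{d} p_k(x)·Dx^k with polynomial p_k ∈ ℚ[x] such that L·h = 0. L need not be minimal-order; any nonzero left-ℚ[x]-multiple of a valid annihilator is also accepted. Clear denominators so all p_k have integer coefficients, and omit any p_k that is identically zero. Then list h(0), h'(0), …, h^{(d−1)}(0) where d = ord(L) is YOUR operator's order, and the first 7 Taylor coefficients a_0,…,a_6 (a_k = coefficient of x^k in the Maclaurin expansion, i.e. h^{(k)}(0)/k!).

f: a_k = 0, -2, 0, 1/3, 0, -1/60, 0, …
h₀=f(r): pull back L_f along r ⇒ L₀.
∫: right-multiply L₀ by Dx.
L = Dx + (2 + 6·x + 6·x^2 + 2·x^3)·Dx^2 + (1 + 4·x + 6·x^2 + 4·x^3 + x^4)·Dx^3  (order 3).
h: a_k = 0, 0, -1, 2/3, -5/12, 1/5, -1/360, …
ICs: h(0) = 0, h′(0) = 0, h′′(0) = -2.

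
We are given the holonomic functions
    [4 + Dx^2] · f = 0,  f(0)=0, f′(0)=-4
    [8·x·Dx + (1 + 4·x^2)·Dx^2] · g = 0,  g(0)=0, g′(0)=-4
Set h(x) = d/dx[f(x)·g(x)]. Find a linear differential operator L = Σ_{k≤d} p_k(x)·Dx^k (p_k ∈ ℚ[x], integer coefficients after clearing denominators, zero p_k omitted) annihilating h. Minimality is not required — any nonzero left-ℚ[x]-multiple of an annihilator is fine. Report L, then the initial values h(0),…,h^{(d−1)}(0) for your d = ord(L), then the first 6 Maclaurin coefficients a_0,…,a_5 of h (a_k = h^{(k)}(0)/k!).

L = (880 + 9408·x^2 + 59008·x^4 + 49152·x^6 + 24576·x^8 + 16384·x^10 + 32768·x^12) + (544·x + 9088·x^3 + 35840·x^5 + 40960·x^7 + 40960·x^9 + 32768·x^11)·Dx + (240 + 2720·x^2 + 17088·x^4 + 18944·x^6 + 16384·x^8 + 16384·x^10 + 16384·x^12)·Dx^2 + (136·x + 2272·x^3 + 8960·x^5 + 10240·x^7 + 10240·x^9 + 8192·x^11)·Dx^3 + (5 + 92·x^2 + 584·x^4 + 1664·x^6 + 2560·x^8 + 3072·x^10 + 2048·x^12)·Dx^4  (order 4).
h: a_k = 0, 32, 0, -128, 0, 1216/3, …
ICs: h(0) = 0, h′(0) = 32, h′′(0) = 0, h′′′(0) = -768.

f: a_k = 0, -4, 0, 8/3, 0, -8/15, …
g: a_k = 0, -4, 0, 16/3, 0, -64/5, …
f·g: L₀ = L_f ⊗_s L_g, ord ≤ 2·2.
h₀' ⇒ L via d/dx closure of L₀.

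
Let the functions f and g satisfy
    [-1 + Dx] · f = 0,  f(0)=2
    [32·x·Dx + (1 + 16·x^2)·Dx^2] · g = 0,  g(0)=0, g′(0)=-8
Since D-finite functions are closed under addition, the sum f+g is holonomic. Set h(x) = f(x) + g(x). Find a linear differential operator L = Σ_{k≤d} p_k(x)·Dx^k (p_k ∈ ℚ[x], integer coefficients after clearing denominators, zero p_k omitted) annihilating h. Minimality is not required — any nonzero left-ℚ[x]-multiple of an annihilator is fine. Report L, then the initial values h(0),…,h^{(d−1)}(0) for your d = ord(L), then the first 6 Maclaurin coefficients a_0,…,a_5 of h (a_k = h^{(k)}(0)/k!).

L = (32 - 32·x - 1536·x^2 - 512·x^3)·Dx + (-33 + 1504·x^2 - 256·x^4)·Dx^2 + (1 + 32·x + 32·x^2 + 512·x^3 + 256·x^4)·Dx^3  (order 3).
h: a_k = 2, -6, 1, 43, 1/12, -4915/12, …
ICs: h(0) = 2, h′(0) = -6, h′′(0) = 2.

f: a_k = 2, 2, 1, 1/3, 1/12, 1/60, …
g: a_k = 0, -8, 0, 128/3, 0, -2048/5, …
Sum ⇒ L₀ = lclm(L_f,L_g) in ℚ(x)⟨Dx⟩.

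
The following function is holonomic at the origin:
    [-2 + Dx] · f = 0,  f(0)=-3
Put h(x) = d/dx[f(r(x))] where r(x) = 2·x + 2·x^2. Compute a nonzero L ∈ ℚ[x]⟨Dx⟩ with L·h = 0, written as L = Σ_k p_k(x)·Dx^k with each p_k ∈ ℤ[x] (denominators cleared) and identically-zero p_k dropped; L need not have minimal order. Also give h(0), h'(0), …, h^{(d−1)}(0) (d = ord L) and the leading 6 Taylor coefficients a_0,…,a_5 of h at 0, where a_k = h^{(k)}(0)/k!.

L = (6 + 16·x + 16·x^2) + (-1 - 2·x)·Dx  (order 1).
h: a_k = -12, -72, -240, -608, -1248, -11072/5, …
ICs: h(0) = -12.

f: a_k = -3, -6, -6, -4, -2, -4/5, …
Change of var in L_f (x↦r) gives L₀.
h₀' ⇒ L via d/dx closure of L₀.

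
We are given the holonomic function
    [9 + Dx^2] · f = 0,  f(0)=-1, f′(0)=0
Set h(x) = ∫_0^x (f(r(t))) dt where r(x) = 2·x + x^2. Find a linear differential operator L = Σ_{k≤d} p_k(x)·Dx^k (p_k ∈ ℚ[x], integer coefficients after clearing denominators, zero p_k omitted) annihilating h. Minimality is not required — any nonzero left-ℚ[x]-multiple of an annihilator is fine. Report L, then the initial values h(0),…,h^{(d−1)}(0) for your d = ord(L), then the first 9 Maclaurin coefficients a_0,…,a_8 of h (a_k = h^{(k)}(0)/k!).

L = (36 + 108·x + 108·x^2 + 36·x^3)·Dx - Dx^2 + (1 + x)·Dx^3  (order 3).
h: a_k = 0, -1, 0, 6, 9/2, -99/10, -18, -81/35, 837/40, …
ICs: h(0) = 0, h′(0) = -1, h′′(0) = 0.

f: a_k = -1, 0, 9/2, 0, -27/8, 0, 81/80, 0, -729/4480, …
L₀ from L_f via x↦r, Dx↦r'^{-1}Dx.
h=∫₀ˣh₀: take L = L₀·Dx.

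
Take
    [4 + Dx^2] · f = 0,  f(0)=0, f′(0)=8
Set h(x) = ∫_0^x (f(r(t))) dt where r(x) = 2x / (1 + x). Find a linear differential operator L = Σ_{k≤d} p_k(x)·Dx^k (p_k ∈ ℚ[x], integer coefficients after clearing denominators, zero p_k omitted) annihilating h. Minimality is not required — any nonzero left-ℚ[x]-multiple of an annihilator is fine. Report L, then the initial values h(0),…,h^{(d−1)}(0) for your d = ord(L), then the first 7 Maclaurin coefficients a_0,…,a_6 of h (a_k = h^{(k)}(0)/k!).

f: a_k = 0, 8, 0, -16/3, 0, 16/15, 0, …
f∘r: x↦r, Dx↦Dx/r' in L_f ⇒ L₀.
h=∫h₀ ⇒ L = L₀·Dx.
L = 16·Dx + (2 + 6·x + 6·x^2 + 2·x^3)·Dx^2 + (1 + 4·x + 6·x^2 + 4·x^3 + x^4)·Dx^3  (order 3).
h: a_k = 0, 0, 8, -16/3, -20/3, 112/5, -1544/45, …
ICs: h(0) = 0, h′(0) = 0, h′′(0) = 16.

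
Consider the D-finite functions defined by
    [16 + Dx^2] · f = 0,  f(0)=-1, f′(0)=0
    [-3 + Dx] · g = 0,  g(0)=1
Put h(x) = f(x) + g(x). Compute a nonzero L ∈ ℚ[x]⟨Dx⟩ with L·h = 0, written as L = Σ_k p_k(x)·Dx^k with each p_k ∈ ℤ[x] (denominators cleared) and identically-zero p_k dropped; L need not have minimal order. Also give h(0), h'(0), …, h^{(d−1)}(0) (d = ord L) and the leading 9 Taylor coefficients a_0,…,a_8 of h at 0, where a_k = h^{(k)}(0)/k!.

L = -48 + 16·Dx - 3·Dx^2 + Dx^3  (order 3).
h: a_k = 0, 3, 25/2, 9/2, -175/24, 81/40, 965/144, 243/560, -1685/1152, …
ICs: h(0) = 0, h′(0) = 3, h′′(0) = 25.

f: a_k = -1, 0, 8, 0, -32/3, 0, 256/45, 0, -512/315, …
g: a_k = 1, 3, 9/2, 9/2, 27/8, 81/40, 81/80, 243/560, 729/4480, …
f+g: L₀ = lclm(L_f,L_g), ord ≤ 2+1.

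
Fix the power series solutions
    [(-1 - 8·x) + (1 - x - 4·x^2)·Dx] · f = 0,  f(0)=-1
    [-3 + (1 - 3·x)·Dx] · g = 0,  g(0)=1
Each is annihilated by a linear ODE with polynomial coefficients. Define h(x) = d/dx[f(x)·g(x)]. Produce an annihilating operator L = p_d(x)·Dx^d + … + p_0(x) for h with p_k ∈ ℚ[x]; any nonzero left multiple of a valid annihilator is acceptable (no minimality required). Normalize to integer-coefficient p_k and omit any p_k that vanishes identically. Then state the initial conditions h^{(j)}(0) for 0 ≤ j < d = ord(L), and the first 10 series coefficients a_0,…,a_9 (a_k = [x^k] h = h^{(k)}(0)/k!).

L = (17 - 24·x - 141·x^2 - 96·x^3 + 864·x^4) + (-2 + 7·x + 24·x^2 - 95·x^3 - 30·x^4 + 216·x^5)·Dx  (order 1).
h: a_k = -4, -34, -180, -836, -3460, -13542, -50484, -182408, -641988, -2215850, …
ICs: h(0) = -4.

f: a_k = -1, -1, -5, -9, -29, -65, -181, -441, -1165, -2929, …
g: a_k = 1, 3, 9, 27, 81, 243, 729, 2187, 6561, 19683, …
Product ⇒ symmetric product L₀, ord ≤ 1.
h=h₀': d/dx-closure on L₀ ⇒ L.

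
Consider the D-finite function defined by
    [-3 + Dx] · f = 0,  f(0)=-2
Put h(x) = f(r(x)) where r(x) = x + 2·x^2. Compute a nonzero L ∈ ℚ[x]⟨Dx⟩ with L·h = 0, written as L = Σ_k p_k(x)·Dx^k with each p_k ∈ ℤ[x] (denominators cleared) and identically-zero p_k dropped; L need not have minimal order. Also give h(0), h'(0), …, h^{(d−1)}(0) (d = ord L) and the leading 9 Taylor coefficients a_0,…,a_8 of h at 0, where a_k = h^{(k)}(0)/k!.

f: a_k = -2, -6, -9, -9, -27/4, -81/20, -81/40, -243/280, -729/2240, …
h₀=f(r): pull back L_f along r ⇒ L₀.
L = (-3 - 12·x) + Dx  (order 1).
h: a_k = -2, -6, -21, -45, -387/4, -3321/20, -11061/40, -112887/280, -253557/448, …
ICs: h(0) = -2.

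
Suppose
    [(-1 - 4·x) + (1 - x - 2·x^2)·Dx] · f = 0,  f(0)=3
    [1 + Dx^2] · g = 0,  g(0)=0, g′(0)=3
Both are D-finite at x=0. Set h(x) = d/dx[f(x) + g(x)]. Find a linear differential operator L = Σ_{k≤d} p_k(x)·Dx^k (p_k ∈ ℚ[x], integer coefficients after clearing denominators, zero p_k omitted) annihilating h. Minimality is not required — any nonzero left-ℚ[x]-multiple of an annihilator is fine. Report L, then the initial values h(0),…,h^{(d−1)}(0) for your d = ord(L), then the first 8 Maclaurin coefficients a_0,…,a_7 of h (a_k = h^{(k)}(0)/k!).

f: a_k = 3, 3, 9, 15, 33, 63, 129, 255, …
g: a_k = 0, 3, 0, -1/2, 0, 1/40, 0, -1/1680, …
L₀ := lclm(L_f,L_g); ord L₀ ≤ 1+2.
h=h₀': d/dx-closure on L₀ ⇒ L.
L = (270 + 1200·x + 2862·x^2 + 1860·x^3 + 1920·x^4 + 144·x^5 + 96·x^6) + (-31 - 115·x + 75·x^2 + 241·x^3 + 430·x^4 + 372·x^5 + 56·x^6 + 32·x^7)·Dx + (270 + 1200·x + 2862·x^2 + 1860·x^3 + 1920·x^4 + 144·x^5 + 96·x^6)·Dx^2 + (-31 - 115·x + 75·x^2 + 241·x^3 + 430·x^4 + 372·x^5 + 56·x^6 + 32·x^7)·Dx^3  (order 3).
h: a_k = 6, 18, 87/2, 132, 2521/8, 774, 428399/240, 4104, …
ICs: h(0) = 6, h′(0) = 18, h′′(0) = 87.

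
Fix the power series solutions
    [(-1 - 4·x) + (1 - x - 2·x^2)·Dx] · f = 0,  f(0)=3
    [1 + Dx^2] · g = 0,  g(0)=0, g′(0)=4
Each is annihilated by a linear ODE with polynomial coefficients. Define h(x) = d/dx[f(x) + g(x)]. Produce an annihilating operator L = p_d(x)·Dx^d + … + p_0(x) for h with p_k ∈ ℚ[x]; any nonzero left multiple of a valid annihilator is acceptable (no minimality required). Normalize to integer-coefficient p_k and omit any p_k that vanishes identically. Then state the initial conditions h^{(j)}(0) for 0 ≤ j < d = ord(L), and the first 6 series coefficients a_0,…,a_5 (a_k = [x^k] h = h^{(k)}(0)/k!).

f: a_k = 3, 3, 9, 15, 33, 63, …
g: a_k = 0, 4, 0, -2/3, 0, 1/30, …
f+g: L₀ = lclm(L_f,L_g), ord ≤ 1+2.
h₀' ⇒ L via d/dx closure of L₀.
L = (270 + 1200·x + 2862·x^2 + 1860·x^3 + 1920·x^4 + 144·x^5 + 96·x^6) + (-31 - 115·x + 75·x^2 + 241·x^3 + 430·x^4 + 372·x^5 + 56·x^6 + 32·x^7)·Dx + (270 + 1200·x + 2862·x^2 + 1860·x^3 + 1920·x^4 + 144·x^5 + 96·x^6)·Dx^2 + (-31 - 115·x + 75·x^2 + 241·x^3 + 430·x^4 + 372·x^5 + 56·x^6 + 32·x^7)·Dx^3  (order 3).
h: a_k = 7, 18, 43, 132, 1891/6, 774, …
ICs: h(0) = 7, h′(0) = 18, h′′(0) = 86.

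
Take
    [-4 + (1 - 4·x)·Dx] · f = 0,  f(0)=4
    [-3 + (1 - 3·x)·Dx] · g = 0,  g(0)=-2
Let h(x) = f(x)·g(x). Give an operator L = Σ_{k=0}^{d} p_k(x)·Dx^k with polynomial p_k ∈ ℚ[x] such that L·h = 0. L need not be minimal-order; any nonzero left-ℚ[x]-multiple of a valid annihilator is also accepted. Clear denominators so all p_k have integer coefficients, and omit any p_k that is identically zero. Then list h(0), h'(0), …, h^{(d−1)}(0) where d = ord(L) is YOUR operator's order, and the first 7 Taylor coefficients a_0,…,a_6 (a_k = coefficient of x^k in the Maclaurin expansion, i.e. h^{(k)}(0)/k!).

L = (-7 + 24·x) + (1 - 7·x + 12·x^2)·Dx  (order 1).
h: a_k = -8, -56, -296, -1400, -6248, -26936, -113576, …
ICs: h(0) = -8.

f: a_k = 4, 16, 64, 256, 1024, 4096, 16384, …
g: a_k = -2, -6, -18, -54, -162, -486, -1458, …
f·g: L₀ = L_f ⊗_s L_g, ord ≤ 1·1.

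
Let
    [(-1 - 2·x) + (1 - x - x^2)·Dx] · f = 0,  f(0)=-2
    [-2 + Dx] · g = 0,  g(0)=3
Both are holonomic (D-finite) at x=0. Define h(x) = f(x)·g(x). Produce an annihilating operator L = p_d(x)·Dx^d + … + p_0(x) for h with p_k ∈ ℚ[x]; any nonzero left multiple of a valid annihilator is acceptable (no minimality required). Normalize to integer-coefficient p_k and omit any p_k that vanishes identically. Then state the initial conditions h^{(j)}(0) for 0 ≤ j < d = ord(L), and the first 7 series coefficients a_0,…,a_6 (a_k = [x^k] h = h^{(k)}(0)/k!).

f: a_k = -2, -2, -4, -6, -10, -16, -26, …
g: a_k = 3, 6, 6, 4, 2, 4/5, 4/15, …
Product ⇒ symmetric product L₀, ord ≤ 1.
L = (3 - 2·x^2) + (-1 + x + x^2)·Dx  (order 1).
h: a_k = -6, -18, -36, -62, -102, -828/5, -4022/15, …
ICs: h(0) = -6.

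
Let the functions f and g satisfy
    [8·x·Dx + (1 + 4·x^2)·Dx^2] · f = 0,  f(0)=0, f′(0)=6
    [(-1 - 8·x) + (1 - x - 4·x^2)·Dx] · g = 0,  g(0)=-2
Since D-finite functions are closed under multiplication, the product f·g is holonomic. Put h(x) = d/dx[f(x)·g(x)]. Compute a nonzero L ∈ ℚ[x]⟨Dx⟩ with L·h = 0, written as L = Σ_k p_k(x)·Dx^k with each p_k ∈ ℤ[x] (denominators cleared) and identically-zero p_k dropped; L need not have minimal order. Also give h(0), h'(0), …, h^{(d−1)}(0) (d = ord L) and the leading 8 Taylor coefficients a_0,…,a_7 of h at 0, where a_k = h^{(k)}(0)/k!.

L = (14 + 408·x^2 + 384·x^3 + 2304·x^4) + (4 + 34·x + 48·x^2 + 280·x^3 + 384·x^4 + 1536·x^5)·Dx + (-1 - 11·x^2 + 16·x^3 + 20·x^4 + 64·x^5 + 192·x^6)·Dx^2  (order 2).
h: a_k = -12, -24, -132, -368, -1532, -20232/5, -12532, -1256608/35, …
ICs: h(0) = -12, h′(0) = -24.

f: a_k = 0, 6, 0, -8, 0, 96/5, 0, -384/7, …
g: a_k = -2, -2, -10, -18, -58, -130, -362, -882, …
L₀ := L_f ⊗_s L_g (sym. prod.), ord ≤ 2.
Derive L from L₀ (diff closure).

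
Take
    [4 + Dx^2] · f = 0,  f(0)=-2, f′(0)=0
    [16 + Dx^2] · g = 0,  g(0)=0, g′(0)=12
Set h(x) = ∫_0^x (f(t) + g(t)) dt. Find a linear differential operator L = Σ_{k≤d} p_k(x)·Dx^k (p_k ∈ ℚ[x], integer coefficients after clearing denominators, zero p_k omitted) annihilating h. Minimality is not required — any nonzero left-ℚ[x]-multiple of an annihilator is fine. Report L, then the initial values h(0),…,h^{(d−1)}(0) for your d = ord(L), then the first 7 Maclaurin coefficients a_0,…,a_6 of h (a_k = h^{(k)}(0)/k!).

f: a_k = -2, 0, 4, 0, -4/3, 0, 8/45, …
g: a_k = 0, 12, 0, -32, 0, 128/5, 0, …
Weyl lclm of L_f,L_g ⇒ L₀ (ord ≤ 4).
∫: right-multiply L₀ by Dx.
L = 64·Dx + 20·Dx^3 + Dx^5  (order 5).
h: a_k = 0, -2, 6, 4/3, -8, -4/15, 64/15, …
ICs: h(0) = 0, h′(0) = -2, h′′(0) = 12, h′′′(0) = 8, h′′′′(0) = -192.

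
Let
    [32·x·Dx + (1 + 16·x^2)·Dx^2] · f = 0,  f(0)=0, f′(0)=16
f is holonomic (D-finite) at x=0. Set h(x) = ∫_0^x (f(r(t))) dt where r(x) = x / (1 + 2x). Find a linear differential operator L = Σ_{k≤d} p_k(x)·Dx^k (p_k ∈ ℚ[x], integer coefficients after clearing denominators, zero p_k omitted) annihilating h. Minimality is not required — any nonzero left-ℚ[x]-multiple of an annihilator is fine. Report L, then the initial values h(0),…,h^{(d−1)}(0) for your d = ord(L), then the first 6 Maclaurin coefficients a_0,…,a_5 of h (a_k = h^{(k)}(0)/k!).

f: a_k = 0, 16, 0, -256/3, 0, 4096/5, …
Change of var in L_f (x↦r) gives L₀.
h=∫h₀ ⇒ L = L₀·Dx.
L = (4 + 40·x)·Dx^2 + (1 + 4·x + 20·x^2)·Dx^3  (order 3).
h: a_k = 0, 0, 8, -32/3, -16/3, 384/5, …
ICs: h(0) = 0, h′(0) = 0, h′′(0) = 16.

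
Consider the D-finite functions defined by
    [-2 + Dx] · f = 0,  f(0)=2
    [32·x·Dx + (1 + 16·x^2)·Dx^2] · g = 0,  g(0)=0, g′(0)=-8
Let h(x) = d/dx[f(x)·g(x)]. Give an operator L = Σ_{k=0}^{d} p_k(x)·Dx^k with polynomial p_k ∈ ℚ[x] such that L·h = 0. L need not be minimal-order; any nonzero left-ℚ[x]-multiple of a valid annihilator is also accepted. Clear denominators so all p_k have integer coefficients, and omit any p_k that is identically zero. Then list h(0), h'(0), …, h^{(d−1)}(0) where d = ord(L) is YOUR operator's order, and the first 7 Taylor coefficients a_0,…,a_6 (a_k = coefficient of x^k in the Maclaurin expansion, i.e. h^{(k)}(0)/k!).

f: a_k = 2, 4, 4, 8/3, 4/3, 8/15, 8/45, …
g: a_k = 0, -8, 0, 128/3, 0, -2048/5, 0, …
Product ⇒ symmetric product L₀, ord ≤ 2.
h₀' ⇒ L via d/dx closure of L₀.
L = (-28 - 128·x + 1664·x^2 - 2048·x^3 + 1024·x^4) + (12 + 96·x - 896·x^2 + 1536·x^3 - 1024·x^4)·Dx + (1 - 16·x + 32·x^2 - 256·x^3 + 256·x^4)·Dx^2  (order 2).
h: a_k = -16, -64, 160, 1792/3, -3296, -27520/3, 816832/15, …
ICs: h(0) = -16, h′(0) = -64.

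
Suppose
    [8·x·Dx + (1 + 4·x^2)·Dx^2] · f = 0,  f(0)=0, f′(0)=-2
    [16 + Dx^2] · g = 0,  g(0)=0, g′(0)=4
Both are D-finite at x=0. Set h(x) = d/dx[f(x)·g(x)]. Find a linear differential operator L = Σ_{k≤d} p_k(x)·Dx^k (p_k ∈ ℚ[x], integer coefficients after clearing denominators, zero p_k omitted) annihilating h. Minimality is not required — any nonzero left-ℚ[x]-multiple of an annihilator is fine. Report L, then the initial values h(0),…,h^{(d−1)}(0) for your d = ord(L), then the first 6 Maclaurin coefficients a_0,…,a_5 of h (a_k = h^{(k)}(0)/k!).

L = (4096 + 58368·x^2 + 354304·x^4 + 983040·x^6 + 1867776·x^8 + 2621440·x^10 + 2097152·x^12) + (1984·x + 30208·x^3 + 158720·x^5 + 409600·x^7 + 655360·x^9 + 524288·x^11)·Dx + (336 + 5216·x^2 + 34560·x^4 + 114176·x^6 + 249856·x^8 + 360448·x^10 + 262144·x^12)·Dx^2 + (124·x + 1888·x^3 + 9920·x^5 + 25600·x^7 + 40960·x^9 + 32768·x^11)·Dx^3 + (5 + 98·x^2 + 776·x^4 + 3296·x^6 + 8320·x^8 + 12288·x^10 + 8192·x^12)·Dx^4  (order 4).
h: a_k = 0, -16, 0, 128, 0, -1280/3, …
ICs: h(0) = 0, h′(0) = -16, h′′(0) = 0, h′′′(0) = 768.

f: a_k = 0, -2, 0, 8/3, 0, -32/5, …
g: a_k = 0, 4, 0, -32/3, 0, 128/15, …
Product ⇒ symmetric product L₀, ord ≤ 4.
h₀' ⇒ L via d/dx closure of L₀.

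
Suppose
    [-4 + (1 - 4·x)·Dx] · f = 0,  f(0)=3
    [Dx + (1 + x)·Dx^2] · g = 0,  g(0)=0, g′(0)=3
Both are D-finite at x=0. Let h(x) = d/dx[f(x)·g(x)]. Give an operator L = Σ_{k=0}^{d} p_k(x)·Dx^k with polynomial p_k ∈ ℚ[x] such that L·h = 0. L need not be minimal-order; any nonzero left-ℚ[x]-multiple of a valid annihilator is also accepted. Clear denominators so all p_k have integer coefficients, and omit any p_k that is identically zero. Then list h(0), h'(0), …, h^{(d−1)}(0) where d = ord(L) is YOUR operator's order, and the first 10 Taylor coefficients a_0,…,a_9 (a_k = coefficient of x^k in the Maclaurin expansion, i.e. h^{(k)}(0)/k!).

f: a_k = 3, 12, 48, 192, 768, 3072, 12288, 49152, 196608, 786432, …
g: a_k = 0, 3, -3/2, 1, -3/4, 3/5, -1/2, 3/7, -3/8, 1/3, …
h₀=f·g: eliminate ⇒ L₀, order ≤ 1·2.
h=h₀': d/dx-closure on L₀ ⇒ L.
L = 16 + (10 + 20·x)·Dx + (-1 + 3·x + 4·x^2)·Dx^2  (order 2).
h: a_k = 9, 63, 387, 2055, 10284, 246771/5, 1151643/5, 36852261/35, 331670979/70, 147409261/7, …
ICs: h(0) = 9, h′(0) = 63.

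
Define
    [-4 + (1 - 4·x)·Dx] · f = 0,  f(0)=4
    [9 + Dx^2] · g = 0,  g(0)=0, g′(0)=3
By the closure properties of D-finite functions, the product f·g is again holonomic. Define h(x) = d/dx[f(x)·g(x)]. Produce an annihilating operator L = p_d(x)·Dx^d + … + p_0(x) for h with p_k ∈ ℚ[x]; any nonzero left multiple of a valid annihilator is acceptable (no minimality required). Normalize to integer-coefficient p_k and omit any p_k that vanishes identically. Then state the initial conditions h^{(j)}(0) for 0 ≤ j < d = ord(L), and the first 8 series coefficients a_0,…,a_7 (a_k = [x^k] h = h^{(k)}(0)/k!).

L = (-23 - 72·x + 144·x^2) + (-8 + 32·x)·Dx + (1 - 8·x + 16·x^2)·Dx^2  (order 2).
h: a_k = 12, 96, 522, 2784, 27921/2, 335052/5, 6254061/20, 50032488/35, …
ICs: h(0) = 12, h′(0) = 96.

f: a_k = 4, 16, 64, 256, 1024, 4096, 16384, 65536, …
g: a_k = 0, 3, 0, -9/2, 0, 81/40, 0, -243/560, …
Product ⇒ symmetric product L₀, ord ≤ 2.
Differentiate: ansatz ord ≤ ord L₀ ⇒ L.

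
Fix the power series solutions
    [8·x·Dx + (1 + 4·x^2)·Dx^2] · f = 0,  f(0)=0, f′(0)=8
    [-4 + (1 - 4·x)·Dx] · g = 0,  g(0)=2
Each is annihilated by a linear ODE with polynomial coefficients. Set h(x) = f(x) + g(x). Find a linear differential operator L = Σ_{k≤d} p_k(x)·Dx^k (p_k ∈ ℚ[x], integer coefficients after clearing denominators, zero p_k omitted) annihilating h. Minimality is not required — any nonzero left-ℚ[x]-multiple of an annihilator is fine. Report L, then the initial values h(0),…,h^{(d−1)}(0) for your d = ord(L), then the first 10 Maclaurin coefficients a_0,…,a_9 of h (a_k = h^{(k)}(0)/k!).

L = (8 - 128·x - 96·x^2)·Dx + (-13 + 8·x - 100·x^2 - 96·x^3)·Dx^2 + (1 - 3·x - 12·x^3 - 16·x^4)·Dx^3  (order 3).
h: a_k = 2, 16, 32, 352/3, 512, 10368/5, 8192, 228864/7, 131072, 4720640/9, …
ICs: h(0) = 2, h′(0) = 16, h′′(0) = 64.

f: a_k = 0, 8, 0, -32/3, 0, 128/5, 0, -512/7, 0, 2048/9, …
g: a_k = 2, 8, 32, 128, 512, 2048, 8192, 32768, 131072, 524288, …
L₀ := lclm(L_f,L_g); ord L₀ ≤ 2+1.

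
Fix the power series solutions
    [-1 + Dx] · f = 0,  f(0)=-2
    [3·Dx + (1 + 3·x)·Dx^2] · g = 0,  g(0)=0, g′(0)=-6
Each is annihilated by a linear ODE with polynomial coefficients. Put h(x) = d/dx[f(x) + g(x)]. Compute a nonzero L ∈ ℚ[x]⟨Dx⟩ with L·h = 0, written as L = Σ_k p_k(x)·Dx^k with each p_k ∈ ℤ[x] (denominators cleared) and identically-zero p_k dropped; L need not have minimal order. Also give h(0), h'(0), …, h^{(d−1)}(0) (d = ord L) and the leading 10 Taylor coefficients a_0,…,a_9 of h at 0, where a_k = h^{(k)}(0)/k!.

f: a_k = -2, -2, -1, -1/3, -1/12, -1/60, -1/360, -1/2520, -1/20160, -1/181440, …
g: a_k = 0, -6, 9, -18, 81/2, -486/5, 243, -4374/7, 6561/4, -4374, …
Weyl lclm of L_f,L_g ⇒ L₀ (ord ≤ 3).
Derive L from L₀ (diff closure).
L = (-21 - 9·x) + (17 - 6·x - 9·x^2)·Dx + (4 + 15·x + 9·x^2)·Dx^2  (order 2).
h: a_k = -8, 16, -55, 485/3, -5833/12, 87479/60, -1574641/360, 33067439/2520, -793618561/20160, 21427701119/181440, …
ICs: h(0) = -8, h′(0) = 16.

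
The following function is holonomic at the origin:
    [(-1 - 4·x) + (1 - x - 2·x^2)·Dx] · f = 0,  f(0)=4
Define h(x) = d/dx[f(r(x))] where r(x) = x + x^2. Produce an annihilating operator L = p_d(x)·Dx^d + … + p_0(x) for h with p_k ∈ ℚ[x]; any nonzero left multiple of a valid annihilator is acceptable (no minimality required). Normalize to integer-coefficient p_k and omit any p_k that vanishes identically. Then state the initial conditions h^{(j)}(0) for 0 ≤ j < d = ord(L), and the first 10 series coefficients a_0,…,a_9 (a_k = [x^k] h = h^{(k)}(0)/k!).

L = (8 + 10·x + 30·x^2 + 40·x^3 + 20·x^4) + (-1 - x + 5·x^2 + 10·x^3 + 10·x^4 + 4·x^5)·Dx  (order 1).
h: a_k = 4, 32, 132, 464, 1600, 5256, 16716, 52224, 160524, 487240, …
ICs: h(0) = 4.

f: a_k = 4, 4, 12, 20, 44, 84, 172, 340, 684, 1364, …
L₀ from L_f via x↦r, Dx↦r'^{-1}Dx.
Derive L from L₀ (diff closure).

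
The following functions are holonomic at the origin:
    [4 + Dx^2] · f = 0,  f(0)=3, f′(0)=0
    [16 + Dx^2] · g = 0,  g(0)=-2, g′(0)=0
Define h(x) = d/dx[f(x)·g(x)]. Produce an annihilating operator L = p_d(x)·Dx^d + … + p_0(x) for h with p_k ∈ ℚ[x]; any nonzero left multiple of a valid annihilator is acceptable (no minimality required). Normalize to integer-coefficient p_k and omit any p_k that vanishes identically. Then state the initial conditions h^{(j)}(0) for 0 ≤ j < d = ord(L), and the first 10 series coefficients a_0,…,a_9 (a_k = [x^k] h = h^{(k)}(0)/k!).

f: a_k = 3, 0, -6, 0, 2, 0, -4/15, 0, 2/105, 0, …
g: a_k = -2, 0, 16, 0, -64/3, 0, 512/45, 0, -1024/315, 0, …
L₀ := L_f ⊗_s L_g (sym. prod.), ord ≤ 4.
h₀' ⇒ L via d/dx closure of L₀.
L = 144 + 40·Dx^2 + Dx^4  (order 4).
h: a_k = 0, 120, 0, -656, 0, 1168, 0, -104992/105, 0, 94480/189, …
ICs: h(0) = 0, h′(0) = 120, h′′(0) = 0, h′′′(0) = -3936.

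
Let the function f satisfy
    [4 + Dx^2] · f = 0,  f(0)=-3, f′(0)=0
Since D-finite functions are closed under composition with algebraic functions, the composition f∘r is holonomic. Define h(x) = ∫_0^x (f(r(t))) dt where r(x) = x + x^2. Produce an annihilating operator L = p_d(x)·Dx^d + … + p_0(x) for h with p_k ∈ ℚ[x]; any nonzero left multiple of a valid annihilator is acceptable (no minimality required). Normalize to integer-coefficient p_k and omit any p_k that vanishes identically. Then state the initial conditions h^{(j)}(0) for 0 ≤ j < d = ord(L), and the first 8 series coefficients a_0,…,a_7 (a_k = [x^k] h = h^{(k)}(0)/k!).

L = (4 + 24·x + 48·x^2 + 32·x^3)·Dx - 2·Dx^2 + (1 + 2·x)·Dx^3  (order 3).
h: a_k = 0, -3, 0, 2, 3, 4/5, -4/3, -176/105, …
ICs: h(0) = 0, h′(0) = -3, h′′(0) = 0.

f: a_k = -3, 0, 6, 0, -2, 0, 4/15, 0, …
L₀ from L_f via x↦r, Dx↦r'^{-1}Dx.
Integrate: L := L₀·Dx.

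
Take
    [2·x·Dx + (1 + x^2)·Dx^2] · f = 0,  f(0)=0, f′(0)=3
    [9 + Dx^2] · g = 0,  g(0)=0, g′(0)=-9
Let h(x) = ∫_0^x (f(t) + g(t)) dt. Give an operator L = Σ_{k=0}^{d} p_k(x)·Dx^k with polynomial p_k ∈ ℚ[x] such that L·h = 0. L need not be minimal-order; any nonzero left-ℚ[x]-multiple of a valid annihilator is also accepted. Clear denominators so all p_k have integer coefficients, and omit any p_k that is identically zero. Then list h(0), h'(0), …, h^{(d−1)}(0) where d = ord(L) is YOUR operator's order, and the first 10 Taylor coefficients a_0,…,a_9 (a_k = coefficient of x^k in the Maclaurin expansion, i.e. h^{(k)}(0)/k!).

f: a_k = 0, 3, 0, -1, 0, 3/5, 0, -3/7, 0, 1/3, …
g: a_k = 0, -9, 0, 27/2, 0, -243/40, 0, 729/560, 0, -729/4480, …
Sum ⇒ L₀ = lclm(L_f,L_g) in ℚ(x)⟨Dx⟩.
h=∫h₀ ⇒ L = L₀·Dx.
L = (-54·x + 540·x^3 + 162·x^5)·Dx^2 + (63 + 279·x^2 + 297·x^4 + 81·x^6)·Dx^3 + (-6·x + 60·x^3 + 18·x^5)·Dx^4 + (7 + 31·x^2 + 33·x^4 + 9·x^6)·Dx^5  (order 5).
h: a_k = 0, 0, -3, 0, 25/8, 0, -73/80, 0, 489/4480, 0, …
ICs: h(0) = 0, h′(0) = 0, h′′(0) = -6, h′′′(0) = 0, h′′′′(0) = 75.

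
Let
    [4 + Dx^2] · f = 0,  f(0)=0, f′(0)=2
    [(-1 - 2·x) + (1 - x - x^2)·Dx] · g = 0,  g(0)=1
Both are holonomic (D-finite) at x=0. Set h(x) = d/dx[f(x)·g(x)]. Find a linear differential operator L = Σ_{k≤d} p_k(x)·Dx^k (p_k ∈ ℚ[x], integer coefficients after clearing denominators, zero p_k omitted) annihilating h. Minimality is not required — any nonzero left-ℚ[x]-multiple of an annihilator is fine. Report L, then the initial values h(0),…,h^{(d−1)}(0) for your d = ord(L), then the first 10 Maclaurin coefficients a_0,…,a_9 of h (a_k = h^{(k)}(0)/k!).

L = (-6 - 16·x - 8·x^2 + 16·x^3 + 8·x^4) + (-1 + 2·x + 12·x^2 + 8·x^3)·Dx + (1 - 3·x - x^2 + 4·x^3 + 2·x^4)·Dx^2  (order 2).
h: a_k = 2, 4, 8, 56/3, 38, 368/5, 1250/9, 80912/315, 4208/9, 476612/567, …
ICs: h(0) = 2, h′(0) = 4.

f: a_k = 0, 2, 0, -4/3, 0, 4/15, 0, -8/315, 0, 4/2835, …
g: a_k = 1, 1, 2, 3, 5, 8, 13, 21, 34, 55, …
h₀=f·g: eliminate ⇒ L₀, order ≤ 2·1.
Derive L from L₀ (diff closure).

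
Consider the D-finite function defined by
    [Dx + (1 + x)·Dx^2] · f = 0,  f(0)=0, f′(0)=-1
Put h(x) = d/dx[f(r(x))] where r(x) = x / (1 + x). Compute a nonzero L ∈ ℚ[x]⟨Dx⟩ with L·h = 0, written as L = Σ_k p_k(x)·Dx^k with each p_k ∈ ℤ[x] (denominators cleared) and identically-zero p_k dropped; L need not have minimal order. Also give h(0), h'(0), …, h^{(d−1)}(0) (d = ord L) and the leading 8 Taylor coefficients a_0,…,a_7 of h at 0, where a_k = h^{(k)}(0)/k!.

f: a_k = 0, -1, 1/2, -1/3, 1/4, -1/5, 1/6, -1/7, …
f∘r: x↦r, Dx↦Dx/r' in L_f ⇒ L₀.
h=h₀': d/dx-closure on L₀ ⇒ L.
L = (3 + 4·x) + (1 + 3·x + 2·x^2)·Dx  (order 1).
h: a_k = -1, 3, -7, 15, -31, 63, -127, 255, …
ICs: h(0) = -1.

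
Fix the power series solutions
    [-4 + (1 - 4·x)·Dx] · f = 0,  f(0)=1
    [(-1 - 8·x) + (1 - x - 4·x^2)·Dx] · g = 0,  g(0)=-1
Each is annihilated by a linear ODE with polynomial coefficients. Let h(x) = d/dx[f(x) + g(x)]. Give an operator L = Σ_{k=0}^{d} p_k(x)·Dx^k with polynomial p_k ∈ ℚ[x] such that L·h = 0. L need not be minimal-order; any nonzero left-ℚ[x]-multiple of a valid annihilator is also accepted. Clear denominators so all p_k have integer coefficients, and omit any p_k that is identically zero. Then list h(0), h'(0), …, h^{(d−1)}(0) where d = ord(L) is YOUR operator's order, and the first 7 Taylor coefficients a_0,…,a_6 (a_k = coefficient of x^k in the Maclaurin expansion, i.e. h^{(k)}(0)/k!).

L = (264 - 384·x + 6912·x^2 - 6144·x^3 + 6144·x^4) + (-21 - 264·x - 96·x^2 + 4608·x^3 - 5376·x^4 + 6144·x^5)·Dx + (-1 + 41·x - 228·x^2 + 288·x^3 + 256·x^4 - 768·x^5 + 1024·x^6)·Dx^2  (order 2).
h: a_k = 3, 22, 165, 908, 4795, 23490, 111601, …
ICs: h(0) = 3, h′(0) = 22.

f: a_k = 1, 4, 16, 64, 256, 1024, 4096, …
g: a_k = -1, -1, -5, -9, -29, -65, -181, …
L₀ := lclm(L_f,L_g); ord L₀ ≤ 1+1.
Differentiate: ansatz ord ≤ ord L₀ ⇒ L.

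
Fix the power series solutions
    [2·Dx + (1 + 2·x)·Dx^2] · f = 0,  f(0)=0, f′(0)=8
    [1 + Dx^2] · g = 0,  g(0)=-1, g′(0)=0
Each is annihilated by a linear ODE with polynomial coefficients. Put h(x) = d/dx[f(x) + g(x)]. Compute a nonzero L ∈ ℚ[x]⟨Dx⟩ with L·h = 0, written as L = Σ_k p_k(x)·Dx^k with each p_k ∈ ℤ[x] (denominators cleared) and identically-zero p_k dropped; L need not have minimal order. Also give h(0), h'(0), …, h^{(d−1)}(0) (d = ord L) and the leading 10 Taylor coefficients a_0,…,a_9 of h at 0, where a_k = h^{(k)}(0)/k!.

L = (50 + 8·x + 8·x^2) + (9 + 22·x + 12·x^2 + 8·x^3)·Dx + (50 + 8·x + 8·x^2)·Dx^2 + (9 + 22·x + 12·x^2 + 8·x^3)·Dx^3  (order 3).
h: a_k = 8, -15, 32, -385/6, 128, -30719/120, 512, -5160961/5040, 2048, -1486356479/362880, …
ICs: h(0) = 8, h′(0) = -15, h′′(0) = 64.

f: a_k = 0, 8, -8, 32/3, -16, 128/5, -128/3, 512/7, -128, 2048/9, …
g: a_k = -1, 0, 1/2, 0, -1/24, 0, 1/720, 0, -1/40320, 0, …
h₀=f+g: left-lcm gives L₀, ord ≤ 4.
Derive L from L₀ (diff closure).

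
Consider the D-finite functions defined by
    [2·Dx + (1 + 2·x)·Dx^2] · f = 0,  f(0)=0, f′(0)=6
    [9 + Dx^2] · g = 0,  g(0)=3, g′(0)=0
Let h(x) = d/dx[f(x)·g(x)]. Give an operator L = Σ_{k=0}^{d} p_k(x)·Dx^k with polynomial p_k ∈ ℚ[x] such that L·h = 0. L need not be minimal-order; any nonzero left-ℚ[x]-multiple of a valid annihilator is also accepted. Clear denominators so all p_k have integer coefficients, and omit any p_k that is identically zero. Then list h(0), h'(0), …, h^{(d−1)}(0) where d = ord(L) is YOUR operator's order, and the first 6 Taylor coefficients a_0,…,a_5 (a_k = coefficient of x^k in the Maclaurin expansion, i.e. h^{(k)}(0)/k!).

L = (-1890 - 5103·x + 24057·x^2 + 163296·x^3 + 344088·x^4 + 314928·x^5 + 104976·x^6) + (-297 + 1998·x + 19440·x^2 + 51840·x^3 + 58320·x^4 + 23328·x^5)·Dx + (-147 + 738·x + 11106·x^2 + 44064·x^3 + 80352·x^4 + 69984·x^5 + 23328·x^6)·Dx^2 + (-33 + 222·x + 2160·x^2 + 5760·x^3 + 6480·x^4 + 2592·x^5)·Dx^3 + (7 + 145·x + 937·x^2 + 2880·x^3 + 4680·x^4 + 3888·x^5 + 1296·x^6)·Dx^4  (order 4).
h: a_k = 18, -36, -171, 180, 207/4, 63/2, …
ICs: h(0) = 18, h′(0) = -36, h′′(0) = -342, h′′′(0) = 1080.

f: a_k = 0, 6, -6, 8, -12, 96/5, …
g: a_k = 3, 0, -27/2, 0, 81/8, 0, …
L₀ := L_f ⊗_s L_g (sym. prod.), ord ≤ 4.
Differentiate: ansatz ord ≤ ord L₀ ⇒ L.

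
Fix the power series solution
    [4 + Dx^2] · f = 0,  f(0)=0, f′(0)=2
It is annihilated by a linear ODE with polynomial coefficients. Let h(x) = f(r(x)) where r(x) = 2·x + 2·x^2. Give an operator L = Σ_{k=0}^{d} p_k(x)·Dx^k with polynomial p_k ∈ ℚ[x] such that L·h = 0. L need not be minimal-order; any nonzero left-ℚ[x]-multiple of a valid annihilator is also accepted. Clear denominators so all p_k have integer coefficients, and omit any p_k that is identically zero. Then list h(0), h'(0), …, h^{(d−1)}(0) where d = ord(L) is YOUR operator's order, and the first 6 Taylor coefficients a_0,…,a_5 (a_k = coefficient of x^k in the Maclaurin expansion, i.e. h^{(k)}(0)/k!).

L = (16 + 96·x + 192·x^2 + 128·x^3) - 2·Dx + (1 + 2·x)·Dx^2  (order 2).
h: a_k = 0, 4, 4, -32/3, -32, -352/15, …
ICs: h(0) = 0, h′(0) = 4.

f: a_k = 0, 2, 0, -4/3, 0, 4/15, …
h₀=f(r): pull back L_f along r ⇒ L₀.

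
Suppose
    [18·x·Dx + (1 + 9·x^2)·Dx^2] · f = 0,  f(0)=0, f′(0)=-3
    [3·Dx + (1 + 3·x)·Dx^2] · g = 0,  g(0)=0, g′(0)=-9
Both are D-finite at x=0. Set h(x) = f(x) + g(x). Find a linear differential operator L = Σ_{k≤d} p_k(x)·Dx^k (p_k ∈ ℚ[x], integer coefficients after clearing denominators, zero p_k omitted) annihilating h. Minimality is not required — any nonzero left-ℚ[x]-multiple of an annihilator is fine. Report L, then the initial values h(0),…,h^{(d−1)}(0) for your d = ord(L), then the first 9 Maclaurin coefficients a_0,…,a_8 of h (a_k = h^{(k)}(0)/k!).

L = (-18 - 162·x + 486·x^2 + 486·x^3)·Dx + (-12 - 36·x + 972·x^3 + 972·x^4)·Dx^2 + (-1 + 3·x + 18·x^2 + 54·x^3 + 243·x^4 + 243·x^5)·Dx^3  (order 3).
h: a_k = 0, -12, 27/2, -18, 243/4, -972/5, 729/2, -4374/7, 19683/8, …
ICs: h(0) = 0, h′(0) = -12, h′′(0) = 27.

f: a_k = 0, -3, 0, 9, 0, -243/5, 0, 2187/7, 0, …
g: a_k = 0, -9, 27/2, -27, 243/4, -729/5, 729/2, -6561/7, 19683/8, …
Sum ⇒ L₀ = lclm(L_f,L_g) in ℚ(x)⟨Dx⟩.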